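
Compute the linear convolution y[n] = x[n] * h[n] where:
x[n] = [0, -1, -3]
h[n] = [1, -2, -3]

y[n] = sum_k x[k]*h[n-k]. Output length = len(x) + len(h) - 1 = 3 + 3 - 1 = 5.
y[0] = 0*1 = 0
y[1] = -1*1 + 0*-2 = -1
y[2] = -3*1 + -1*-2 + 0*-3 = -1
y[3] = -3*-2 + -1*-3 = 9
y[4] = -3*-3 = 9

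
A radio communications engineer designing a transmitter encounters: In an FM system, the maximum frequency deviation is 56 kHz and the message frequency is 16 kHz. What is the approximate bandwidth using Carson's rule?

Carson's rule: BW = 2*(delta_f + f_m)
= 2*(56 + 16) kHz = 144 kHz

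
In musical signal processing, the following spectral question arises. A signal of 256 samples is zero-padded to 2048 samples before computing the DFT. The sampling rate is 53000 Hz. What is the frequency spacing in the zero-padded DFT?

Original DFT: N = 256, resolution = f_s/N = 53000/256 = 6625/32 Hz
Zero-padded DFT: N = 2048, resolution = f_s/N = 53000/2048 = 6625/256 Hz
Zero-padding interpolates the spectrum (finer frequency grid)
but does NOT improve the true spectral resolution (ability to resolve close frequencies).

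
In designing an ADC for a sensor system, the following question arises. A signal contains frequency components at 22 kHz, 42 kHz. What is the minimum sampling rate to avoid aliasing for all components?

The highest frequency component is f_max = 42 kHz.
Nyquist rate = 2 * f_max = 2 * 42 kHz = 84 kHz.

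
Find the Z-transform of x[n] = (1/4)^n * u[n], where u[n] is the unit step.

The Z-transform of a^n * u[n] is z/(z-a) for |z| > |a|.
Here a = 1/4, so X(z) = z/(z - (1/4)) = 4z/(4z - 1)
ROC: |z| > 1/4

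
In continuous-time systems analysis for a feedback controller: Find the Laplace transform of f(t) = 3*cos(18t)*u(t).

Standard pair: cos(wt)*u(t) <-> s/(s^2+w^2)
With w = 18: L{3*cos(18t)*u(t)} = 3s/(s^2+324)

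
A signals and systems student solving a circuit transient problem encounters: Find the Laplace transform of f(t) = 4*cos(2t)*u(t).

Standard pair: cos(wt)*u(t) <-> s/(s^2+w^2)
With w = 2: L{4*cos(2t)*u(t)} = 4s/(s^2+4)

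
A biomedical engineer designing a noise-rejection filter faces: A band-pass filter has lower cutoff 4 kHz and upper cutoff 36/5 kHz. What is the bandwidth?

Bandwidth = f_high - f_low
= 36/5 kHz - 4 kHz = 16/5 kHz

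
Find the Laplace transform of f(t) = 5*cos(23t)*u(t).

Standard pair: cos(wt)*u(t) <-> s/(s^2+w^2)
With w = 23: L{5*cos(23t)*u(t)} = 5s/(s^2+529)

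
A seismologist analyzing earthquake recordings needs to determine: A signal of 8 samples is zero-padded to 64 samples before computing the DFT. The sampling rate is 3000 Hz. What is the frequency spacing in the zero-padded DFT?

Original DFT: N = 8, resolution = f_s/N = 3000/8 = 375 Hz
Zero-padded DFT: N = 64, resolution = f_s/N = 3000/64 = 375/8 Hz
Zero-padding interpolates the spectrum (finer frequency grid)
but does NOT improve the true spectral resolution (ability to resolve close frequencies).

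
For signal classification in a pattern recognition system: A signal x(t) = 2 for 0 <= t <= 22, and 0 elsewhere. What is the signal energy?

Energy = integral of |x(t)|^2 dt over the signal duration
= 2^2 * 22 = 4 * 22 = 88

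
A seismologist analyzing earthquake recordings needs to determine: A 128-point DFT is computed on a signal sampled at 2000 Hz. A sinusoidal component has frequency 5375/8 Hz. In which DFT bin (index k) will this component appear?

DFT frequency resolution = f_s/N = 2000/128 = 125/8 Hz
Bin index k = f_signal / resolution = 5375/8 / 125/8 = 43
The signal frequency 5375/8 Hz falls in DFT bin k = 43.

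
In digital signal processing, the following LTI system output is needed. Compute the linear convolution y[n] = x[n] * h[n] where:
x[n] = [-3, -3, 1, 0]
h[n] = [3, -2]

y[n] = sum_k x[k]*h[n-k]. Output length = len(x) + len(h) - 1 = 4 + 2 - 1 = 5.
y[0] = -3*3 = -9
y[1] = -3*3 + -3*-2 = -3
y[2] = 1*3 + -3*-2 = 9
y[3] = 0*3 + 1*-2 = -2
y[4] = 0*-2 = 0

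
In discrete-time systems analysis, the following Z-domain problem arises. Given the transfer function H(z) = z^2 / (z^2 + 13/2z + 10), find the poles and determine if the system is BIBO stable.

Poles are roots of the denominator: z^2 + 13/2z + 10 = 0.
Quadratic formula: z = [-(13/2) +/- sqrt((13/2)^2 - 4*(10))] / 2
Discriminant = 169/4 - 40 = 9/4; sqrt = 3/2.
z = (-13/2 +/- 3/2) / 2 => z = -5/2 or z = -4.
|p1| = 4, |p2| = 5/2.
For BIBO stability, all poles must lie inside the unit circle (|p| < 1).
System is UNSTABLE since at least one |p| >= 1.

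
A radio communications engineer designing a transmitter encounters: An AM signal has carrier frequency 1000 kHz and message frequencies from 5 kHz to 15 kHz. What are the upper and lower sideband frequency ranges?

Upper sideband (USB) = fc + [fm_low, fm_high] = 1000 + [5, 15] = [1005, 1015] kHz
Lower sideband (LSB) = fc - [fm_high, fm_low] = 1000 - [15, 5] = [985, 995] kHz
Total occupied spectrum: 985 kHz to 1015 kHz (plus carrier at 1000 kHz)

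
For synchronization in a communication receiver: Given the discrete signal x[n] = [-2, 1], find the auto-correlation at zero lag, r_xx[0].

The auto-correlation at zero lag r_xx[0] equals the signal energy.
r_xx[0] = sum of x[n]^2 = (-2)^2 + 1^2
= 4 + 1 = 5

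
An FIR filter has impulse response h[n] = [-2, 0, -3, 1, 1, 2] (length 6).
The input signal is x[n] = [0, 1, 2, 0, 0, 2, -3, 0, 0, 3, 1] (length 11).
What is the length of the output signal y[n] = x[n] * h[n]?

For linear convolution, the output length is:
len(y) = len(x) + len(h) - 1 = 11 + 6 - 1 = 16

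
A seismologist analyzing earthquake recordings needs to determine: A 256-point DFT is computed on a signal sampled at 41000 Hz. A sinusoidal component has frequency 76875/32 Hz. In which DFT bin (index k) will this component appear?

DFT frequency resolution = f_s/N = 41000/256 = 5125/32 Hz
Bin index k = f_signal / resolution = 76875/32 / 5125/32 = 15
The signal frequency 76875/32 Hz falls in DFT bin k = 15.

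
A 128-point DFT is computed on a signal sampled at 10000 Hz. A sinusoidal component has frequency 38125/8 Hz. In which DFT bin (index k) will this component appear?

DFT frequency resolution = f_s/N = 10000/128 = 625/8 Hz
Bin index k = f_signal / resolution = 38125/8 / 625/8 = 61
The signal frequency 38125/8 Hz falls in DFT bin k = 61.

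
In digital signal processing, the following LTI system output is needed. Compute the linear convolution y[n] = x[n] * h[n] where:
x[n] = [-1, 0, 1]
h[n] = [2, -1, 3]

y[n] = sum_k x[k]*h[n-k]. Output length = len(x) + len(h) - 1 = 3 + 3 - 1 = 5.
y[0] = -1*2 = -2
y[1] = 0*2 + -1*-1 = 1
y[2] = 1*2 + 0*-1 + -1*3 = -1
y[3] = 1*-1 + 0*3 = -1
y[4] = 1*3 = 3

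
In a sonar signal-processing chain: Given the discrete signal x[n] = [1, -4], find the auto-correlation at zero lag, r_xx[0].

The auto-correlation at zero lag r_xx[0] equals the signal energy.
r_xx[0] = sum of x[n]^2 = 1^2 + (-4)^2
= 1 + 16 = 17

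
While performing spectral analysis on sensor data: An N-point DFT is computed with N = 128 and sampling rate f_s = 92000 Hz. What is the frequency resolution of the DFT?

DFT frequency resolution = f_s / N
= 92000 / 128 = 2875/4 Hz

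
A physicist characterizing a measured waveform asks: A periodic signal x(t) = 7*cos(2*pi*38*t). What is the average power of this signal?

Average power of A*cos(wt) is A^2/2.
P = 7^2 / 2 = 49/2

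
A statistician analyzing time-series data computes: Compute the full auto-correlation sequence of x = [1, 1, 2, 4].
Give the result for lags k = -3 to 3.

r_xx[k] = sum_m x[m]*x[m+k], indexed from 0, for k = -3 to 3:
  r_xx[-3] = x[3]*x[0] = 4
  r_xx[-2] = x[2]*x[0] + x[3]*x[1] = 6
  r_xx[-1] = x[1]*x[0] + x[2]*x[1] + x[3]*x[2] = 11
  r_xx[0] = x[0]*x[0] + x[1]*x[1] + x[2]*x[2] + x[3]*x[3] = 22
  r_xx[1] = x[0]*x[1] + x[1]*x[2] + x[2]*x[3] = 11
  r_xx[2] = x[0]*x[2] + x[1]*x[3] = 6
  r_xx[3] = x[0]*x[3] = 4
r_xx = [4, 6, 11, 22, 11, 6, 4]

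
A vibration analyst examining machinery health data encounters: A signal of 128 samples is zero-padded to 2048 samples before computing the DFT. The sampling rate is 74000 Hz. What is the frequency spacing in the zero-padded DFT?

Original DFT: N = 128, resolution = f_s/N = 74000/128 = 4625/8 Hz
Zero-padded DFT: N = 2048, resolution = f_s/N = 74000/2048 = 4625/128 Hz
Zero-padding interpolates the spectrum (finer frequency grid)
but does NOT improve the true spectral resolution (ability to resolve close frequencies).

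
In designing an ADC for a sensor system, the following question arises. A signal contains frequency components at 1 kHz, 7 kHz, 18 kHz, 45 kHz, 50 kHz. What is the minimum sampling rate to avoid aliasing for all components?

The highest frequency component is f_max = 50 kHz.
Nyquist rate = 2 * f_max = 2 * 50 kHz = 100 kHz.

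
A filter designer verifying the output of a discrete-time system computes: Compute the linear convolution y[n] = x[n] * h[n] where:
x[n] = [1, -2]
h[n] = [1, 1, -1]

y[n] = sum_k x[k]*h[n-k]. Output length = len(x) + len(h) - 1 = 2 + 3 - 1 = 4.
y[0] = 1*1 = 1
y[1] = -2*1 + 1*1 = -1
y[2] = -2*1 + 1*-1 = -3
y[3] = -2*-1 = 2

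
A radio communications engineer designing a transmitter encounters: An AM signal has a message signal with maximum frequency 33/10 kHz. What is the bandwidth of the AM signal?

In AM (double-sideband), the bandwidth is twice the message frequency.
BW = 2 * f_m = 2 * 33/10 kHz = 33/5 kHz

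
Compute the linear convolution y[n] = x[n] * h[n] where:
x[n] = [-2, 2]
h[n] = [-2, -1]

y[n] = sum_k x[k]*h[n-k]. Output length = len(x) + len(h) - 1 = 2 + 2 - 1 = 3.
y[0] = -2*-2 = 4
y[1] = 2*-2 + -2*-1 = -2
y[2] = 2*-1 = -2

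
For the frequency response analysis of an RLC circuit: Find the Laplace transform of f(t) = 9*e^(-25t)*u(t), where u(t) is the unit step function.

Standard Laplace transform pair:
e^(-at)*u(t) <-> 1/(s+a)
With a = 25: L{9*e^(-25t)*u(t)} = 9/(s+25), ROC: Re(s) > -25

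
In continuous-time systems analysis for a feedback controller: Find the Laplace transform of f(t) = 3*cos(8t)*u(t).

Standard pair: cos(wt)*u(t) <-> s/(s^2+w^2)
With w = 8: L{3*cos(8t)*u(t)} = 3s/(s^2+64)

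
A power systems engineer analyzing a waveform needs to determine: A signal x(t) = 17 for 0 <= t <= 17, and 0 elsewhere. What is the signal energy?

Energy = integral of |x(t)|^2 dt over the signal duration
= 17^2 * 17 = 289 * 17 = 4913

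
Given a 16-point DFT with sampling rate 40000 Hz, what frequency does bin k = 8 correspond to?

The frequency of DFT bin k is: f_k = k * f_s / N
f_8 = 8 * 40000 / 16 = 20000 Hz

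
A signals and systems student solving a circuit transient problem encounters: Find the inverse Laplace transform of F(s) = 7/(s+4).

Standard pair: k/(s+a) <-> k*e^(-at)*u(t)
With k=7, a=4: f(t) = 7*e^(-4t)*u(t)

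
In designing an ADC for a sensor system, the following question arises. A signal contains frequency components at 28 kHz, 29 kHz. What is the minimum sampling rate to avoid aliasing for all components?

The highest frequency component is f_max = 29 kHz.
Nyquist rate = 2 * f_max = 2 * 29 kHz = 58 kHz.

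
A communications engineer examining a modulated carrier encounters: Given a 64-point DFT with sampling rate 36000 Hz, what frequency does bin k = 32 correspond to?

The frequency of DFT bin k is: f_k = k * f_s / N
f_32 = 32 * 36000 / 64 = 18000 Hz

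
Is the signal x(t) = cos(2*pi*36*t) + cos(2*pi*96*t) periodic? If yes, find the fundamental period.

f1 = 36 Hz, f2 = 96 Hz
Period T1 = 1/36, T2 = 1/96
Ratio T1/T2 = 96/36, which is rational.
The signal is periodic with fundamental period T = 1/GCD(36,96) = 1/12 s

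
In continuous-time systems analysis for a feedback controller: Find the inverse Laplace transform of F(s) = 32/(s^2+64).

Standard pair: w/(s^2+w^2) <-> sin(wt)*u(t)
Recognize w^2 = 64, so w = 8; numerator 32 = 4*8.
f(t) = 4*sin(8t)*u(t)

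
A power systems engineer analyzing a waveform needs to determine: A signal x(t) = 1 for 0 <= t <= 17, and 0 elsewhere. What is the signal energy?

Energy = integral of |x(t)|^2 dt over the signal duration
= 1^2 * 17 = 1 * 17 = 17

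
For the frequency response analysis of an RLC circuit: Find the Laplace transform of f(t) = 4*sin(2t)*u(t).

Standard pair: sin(wt)*u(t) <-> w/(s^2+w^2)
With w = 2: L{4*sin(2t)*u(t)} = 8/(s^2+4)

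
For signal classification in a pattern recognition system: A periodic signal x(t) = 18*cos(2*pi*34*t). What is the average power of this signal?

Average power of A*cos(wt) is A^2/2.
P = 18^2 / 2 = 324/2 = 162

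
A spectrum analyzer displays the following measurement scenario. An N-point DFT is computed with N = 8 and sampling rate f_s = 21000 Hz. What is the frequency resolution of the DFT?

DFT frequency resolution = f_s / N
= 21000 / 8 = 2625 Hz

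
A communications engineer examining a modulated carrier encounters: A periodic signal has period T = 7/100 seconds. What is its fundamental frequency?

The fundamental frequency is the reciprocal of the period.
f = 1/T = 1/(7/100) = 100/7 Hz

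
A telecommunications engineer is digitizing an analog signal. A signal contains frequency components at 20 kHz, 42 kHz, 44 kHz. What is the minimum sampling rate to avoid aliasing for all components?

The highest frequency component is f_max = 44 kHz.
Nyquist rate = 2 * f_max = 2 * 44 kHz = 88 kHz.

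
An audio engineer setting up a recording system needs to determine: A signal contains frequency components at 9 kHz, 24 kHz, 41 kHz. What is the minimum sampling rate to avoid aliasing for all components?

The highest frequency component is f_max = 41 kHz.
Nyquist rate = 2 * f_max = 2 * 41 kHz = 82 kHz.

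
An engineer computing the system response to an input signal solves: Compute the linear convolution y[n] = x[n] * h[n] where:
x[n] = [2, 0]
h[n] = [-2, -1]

y[n] = sum_k x[k]*h[n-k]. Output length = len(x) + len(h) - 1 = 2 + 2 - 1 = 3.
y[0] = 2*-2 = -4
y[1] = 0*-2 + 2*-1 = -2
y[2] = 0*-1 = 0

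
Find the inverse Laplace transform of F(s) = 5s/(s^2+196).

Standard pair: s/(s^2+w^2) <-> cos(wt)*u(t)
With k=5, w=14: f(t) = 5*cos(14t)*u(t)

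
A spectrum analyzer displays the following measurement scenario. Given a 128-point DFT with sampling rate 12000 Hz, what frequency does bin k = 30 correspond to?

The frequency of DFT bin k is: f_k = k * f_s / N
f_30 = 30 * 12000 / 128 = 5625/2 Hz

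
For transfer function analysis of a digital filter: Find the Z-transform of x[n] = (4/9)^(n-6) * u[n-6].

Time-shifting property: if X(z) = Z{x[n]}, then Z{x[n-d]} = z^(-d) * X(z)
X(z) = z/(z - 4/9) for x[n] = (4/9)^n * u[n]
Z{x[n-6]} = z^(-6) * z/(z - 4/9) = z^(-5)/(z - 4/9)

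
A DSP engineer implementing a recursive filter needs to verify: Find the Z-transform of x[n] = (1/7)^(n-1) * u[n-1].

Time-shifting property: if X(z) = Z{x[n]}, then Z{x[n-d]} = z^(-d) * X(z)
X(z) = z/(z - 1/7) for x[n] = (1/7)^n * u[n]
Z{x[n-1]} = z^(-1) * z/(z - 1/7) = 1/(z - 1/7)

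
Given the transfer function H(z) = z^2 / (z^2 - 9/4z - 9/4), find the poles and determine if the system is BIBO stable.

Poles are roots of the denominator: z^2 - 9/4z - 9/4 = 0.
Quadratic formula: z = [-(-9/4) +/- sqrt((-9/4)^2 - 4*(-9/4))] / 2
Discriminant = 81/16 + 9 = 225/16; sqrt = 15/4.
z = (9/4 +/- 15/4) / 2 => z = 3 or z = -3/4.
|p1| = 3, |p2| = 3/4.
For BIBO stability, all poles must lie inside the unit circle (|p| < 1).
System is UNSTABLE since at least one |p| >= 1.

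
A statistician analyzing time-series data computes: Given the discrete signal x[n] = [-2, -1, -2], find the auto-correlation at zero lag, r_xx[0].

The auto-correlation at zero lag r_xx[0] equals the signal energy.
r_xx[0] = sum of x[n]^2 = (-2)^2 + (-1)^2 + (-2)^2
= 4 + 1 + 4 = 9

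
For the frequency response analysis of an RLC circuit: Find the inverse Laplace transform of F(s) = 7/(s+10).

Standard pair: k/(s+a) <-> k*e^(-at)*u(t)
With k=7, a=10: f(t) = 7*e^(-10t)*u(t)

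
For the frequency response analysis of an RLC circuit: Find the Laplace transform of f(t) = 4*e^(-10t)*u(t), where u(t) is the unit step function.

Standard Laplace transform pair:
e^(-at)*u(t) <-> 1/(s+a)
With a = 10: L{4*e^(-10t)*u(t)} = 4/(s+10), ROC: Re(s) > -10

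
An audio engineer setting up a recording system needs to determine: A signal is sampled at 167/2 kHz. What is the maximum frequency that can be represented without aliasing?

The maximum frequency that can be represented without aliasing
is the Nyquist frequency: f_max = f_s / 2 = 167/2 kHz / 2 = 167/4 kHz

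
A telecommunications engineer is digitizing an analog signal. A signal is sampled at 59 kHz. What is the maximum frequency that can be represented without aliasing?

The maximum frequency that can be represented without aliasing
is the Nyquist frequency: f_max = f_s / 2 = 59 kHz / 2 = 59/2 kHz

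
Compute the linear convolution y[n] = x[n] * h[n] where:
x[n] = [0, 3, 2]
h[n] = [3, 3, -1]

y[n] = sum_k x[k]*h[n-k]. Output length = len(x) + len(h) - 1 = 3 + 3 - 1 = 5.
y[0] = 0*3 = 0
y[1] = 3*3 + 0*3 = 9
y[2] = 2*3 + 3*3 + 0*-1 = 15
y[3] = 2*3 + 3*-1 = 3
y[4] = 2*-1 = -2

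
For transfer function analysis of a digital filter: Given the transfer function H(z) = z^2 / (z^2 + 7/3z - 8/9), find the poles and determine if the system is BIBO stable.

Poles are roots of the denominator: z^2 + 7/3z - 8/9 = 0.
Quadratic formula: z = [-(7/3) +/- sqrt((7/3)^2 - 4*(-8/9))] / 2
Discriminant = 49/9 + 32/9 = 9; sqrt = 3.
z = (-7/3 +/- 3) / 2 => z = 1/3 or z = -8/3.
|p1| = 8/3, |p2| = 1/3.
For BIBO stability, all poles must lie inside the unit circle (|p| < 1).
System is UNSTABLE since at least one |p| >= 1.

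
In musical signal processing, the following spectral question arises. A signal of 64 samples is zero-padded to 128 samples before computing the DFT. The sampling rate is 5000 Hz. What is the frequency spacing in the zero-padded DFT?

Original DFT: N = 64, resolution = f_s/N = 5000/64 = 625/8 Hz
Zero-padded DFT: N = 128, resolution = f_s/N = 5000/128 = 625/16 Hz
Zero-padding interpolates the spectrum (finer frequency grid)
but does NOT improve the true spectral resolution (ability to resolve close frequencies).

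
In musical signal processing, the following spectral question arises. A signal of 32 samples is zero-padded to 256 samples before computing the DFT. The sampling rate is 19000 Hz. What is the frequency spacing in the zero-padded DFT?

Original DFT: N = 32, resolution = f_s/N = 19000/32 = 2375/4 Hz
Zero-padded DFT: N = 256, resolution = f_s/N = 19000/256 = 2375/32 Hz
Zero-padding interpolates the spectrum (finer frequency grid)
but does NOT improve the true spectral resolution (ability to resolve close frequencies).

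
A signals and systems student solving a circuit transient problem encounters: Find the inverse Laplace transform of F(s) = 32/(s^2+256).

Standard pair: w/(s^2+w^2) <-> sin(wt)*u(t)
Recognize w^2 = 256, so w = 16; numerator 32 = 2*16.
f(t) = 2*sin(16t)*u(t)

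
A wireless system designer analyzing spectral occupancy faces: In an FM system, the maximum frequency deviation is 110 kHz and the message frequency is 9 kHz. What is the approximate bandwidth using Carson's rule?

Carson's rule: BW = 2*(delta_f + f_m)
= 2*(110 + 9) kHz = 238 kHz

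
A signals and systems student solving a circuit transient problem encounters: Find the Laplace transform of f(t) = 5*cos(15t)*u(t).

Standard pair: cos(wt)*u(t) <-> s/(s^2+w^2)
With w = 15: L{5*cos(15t)*u(t)} = 5s/(s^2+225)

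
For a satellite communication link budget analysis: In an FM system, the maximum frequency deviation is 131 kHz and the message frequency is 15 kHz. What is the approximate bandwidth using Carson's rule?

Carson's rule: BW = 2*(delta_f + f_m)
= 2*(131 + 15) kHz = 292 kHz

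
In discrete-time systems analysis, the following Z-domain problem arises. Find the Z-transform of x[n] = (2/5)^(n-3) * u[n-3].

Time-shifting property: if X(z) = Z{x[n]}, then Z{x[n-d]} = z^(-d) * X(z)
X(z) = z/(z - 2/5) for x[n] = (2/5)^n * u[n]
Z{x[n-3]} = z^(-3) * z/(z - 2/5) = z^(-2)/(z - 2/5)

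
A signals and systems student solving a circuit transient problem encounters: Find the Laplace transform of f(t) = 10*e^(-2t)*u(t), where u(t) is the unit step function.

Standard Laplace transform pair:
e^(-at)*u(t) <-> 1/(s+a)
With a = 2: L{10*e^(-2t)*u(t)} = 10/(s+2), ROC: Re(s) > -2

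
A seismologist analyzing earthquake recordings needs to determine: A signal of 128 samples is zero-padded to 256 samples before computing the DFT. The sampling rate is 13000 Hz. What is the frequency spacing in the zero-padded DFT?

Original DFT: N = 128, resolution = f_s/N = 13000/128 = 1625/16 Hz
Zero-padded DFT: N = 256, resolution = f_s/N = 13000/256 = 1625/32 Hz
Zero-padding interpolates the spectrum (finer frequency grid)
but does NOT improve the true spectral resolution (ability to resolve close frequencies).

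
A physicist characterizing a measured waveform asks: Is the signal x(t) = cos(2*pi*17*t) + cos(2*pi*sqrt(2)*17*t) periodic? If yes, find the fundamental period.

f1 = 17 Hz, f2 = 17*sqrt(2) Hz
Ratio f2/f1 = sqrt(2), which is irrational.
Since the frequency ratio is irrational, no common period exists.
The signal is not periodic.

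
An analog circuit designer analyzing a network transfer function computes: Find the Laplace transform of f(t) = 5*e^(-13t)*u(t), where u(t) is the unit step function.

Standard Laplace transform pair:
e^(-at)*u(t) <-> 1/(s+a)
With a = 13: L{5*e^(-13t)*u(t)} = 5/(s+13), ROC: Re(s) > -13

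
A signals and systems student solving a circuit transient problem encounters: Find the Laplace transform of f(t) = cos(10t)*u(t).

Standard pair: cos(wt)*u(t) <-> s/(s^2+w^2)
With w = 10: L{cos(10t)*u(t)} = s/(s^2+100)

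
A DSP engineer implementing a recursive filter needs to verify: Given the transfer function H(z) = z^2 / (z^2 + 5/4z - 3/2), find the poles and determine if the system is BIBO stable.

Poles are roots of the denominator: z^2 + 5/4z - 3/2 = 0.
Quadratic formula: z = [-(5/4) +/- sqrt((5/4)^2 - 4*(-3/2))] / 2
Discriminant = 25/16 + 6 = 121/16; sqrt = 11/4.
z = (-5/4 +/- 11/4) / 2 => z = 3/4 or z = -2.
|p1| = 2, |p2| = 3/4.
For BIBO stability, all poles must lie inside the unit circle (|p| < 1).
System is UNSTABLE since at least one |p| >= 1.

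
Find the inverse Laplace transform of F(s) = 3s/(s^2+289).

Standard pair: s/(s^2+w^2) <-> cos(wt)*u(t)
With k=3, w=17: f(t) = 3*cos(17t)*u(t)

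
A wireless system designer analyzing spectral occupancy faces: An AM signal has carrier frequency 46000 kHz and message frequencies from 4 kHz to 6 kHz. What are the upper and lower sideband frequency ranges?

Upper sideband (USB) = fc + [fm_low, fm_high] = 46000 + [4, 6] = [46004, 46006] kHz
Lower sideband (LSB) = fc - [fm_high, fm_low] = 46000 - [6, 4] = [45994, 45996] kHz
Total occupied spectrum: 45994 kHz to 46006 kHz (plus carrier at 46000 kHz)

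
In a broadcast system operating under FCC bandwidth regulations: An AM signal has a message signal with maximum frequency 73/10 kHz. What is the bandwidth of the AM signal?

In AM (double-sideband), the bandwidth is twice the message frequency.
BW = 2 * f_m = 2 * 73/10 kHz = 73/5 kHz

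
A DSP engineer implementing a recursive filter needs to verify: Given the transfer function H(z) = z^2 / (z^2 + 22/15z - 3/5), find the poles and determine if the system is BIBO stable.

Poles are roots of the denominator: z^2 + 22/15z - 3/5 = 0.
Quadratic formula: z = [-(22/15) +/- sqrt((22/15)^2 - 4*(-3/5))] / 2
Discriminant = 484/225 + 12/5 = 1024/225; sqrt = 32/15.
z = (-22/15 +/- 32/15) / 2 => z = 1/3 or z = -9/5.
|p1| = 9/5, |p2| = 1/3.
For BIBO stability, all poles must lie inside the unit circle (|p| < 1).
System is UNSTABLE since at least one |p| >= 1.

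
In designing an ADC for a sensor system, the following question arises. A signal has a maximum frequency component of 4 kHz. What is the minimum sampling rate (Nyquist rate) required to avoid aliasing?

By the Nyquist-Shannon sampling theorem,
the minimum sampling rate (Nyquist rate) must be at least 2 * f_max.
Nyquist rate = 2 * 4 kHz = 8 kHz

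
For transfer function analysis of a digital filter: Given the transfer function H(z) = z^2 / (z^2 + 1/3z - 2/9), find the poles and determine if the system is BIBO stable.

Poles are roots of the denominator: z^2 + 1/3z - 2/9 = 0.
Quadratic formula: z = [-(1/3) +/- sqrt((1/3)^2 - 4*(-2/9))] / 2
Discriminant = 1/9 + 8/9 = 1; sqrt = 1.
z = (-1/3 +/- 1) / 2 => z = 1/3 or z = -2/3.
|p1| = 1/3, |p2| = 2/3.
For BIBO stability, all poles must lie inside the unit circle (|p| < 1).
System is STABLE since both |p| < 1.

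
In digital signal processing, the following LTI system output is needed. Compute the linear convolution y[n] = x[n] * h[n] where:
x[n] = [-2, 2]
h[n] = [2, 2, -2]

y[n] = sum_k x[k]*h[n-k]. Output length = len(x) + len(h) - 1 = 2 + 3 - 1 = 4.
y[0] = -2*2 = -4
y[1] = 2*2 + -2*2 = 0
y[2] = 2*2 + -2*-2 = 8
y[3] = 2*-2 = -4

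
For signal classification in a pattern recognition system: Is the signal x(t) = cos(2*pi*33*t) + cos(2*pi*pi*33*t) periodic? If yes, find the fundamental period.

f1 = 33 Hz, f2 = 33*pi Hz
Ratio f2/f1 = pi, which is irrational.
Since the frequency ratio is irrational, no common period exists.
The signal is not periodic.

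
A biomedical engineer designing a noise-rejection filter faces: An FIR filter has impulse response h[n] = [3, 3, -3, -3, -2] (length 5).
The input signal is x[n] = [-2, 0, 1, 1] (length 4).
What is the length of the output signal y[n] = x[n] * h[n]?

For linear convolution, the output length is:
len(y) = len(x) + len(h) - 1 = 4 + 5 - 1 = 8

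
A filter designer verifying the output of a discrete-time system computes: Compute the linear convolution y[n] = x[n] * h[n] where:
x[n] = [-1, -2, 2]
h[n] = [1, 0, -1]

y[n] = sum_k x[k]*h[n-k]. Output length = len(x) + len(h) - 1 = 3 + 3 - 1 = 5.
y[0] = -1*1 = -1
y[1] = -2*1 + -1*0 = -2
y[2] = 2*1 + -2*0 + -1*-1 = 3
y[3] = 2*0 + -2*-1 = 2
y[4] = 2*-1 = -2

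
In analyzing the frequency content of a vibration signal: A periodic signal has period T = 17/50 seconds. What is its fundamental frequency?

The fundamental frequency is the reciprocal of the period.
f = 1/T = 1/(17/50) = 50/17 Hz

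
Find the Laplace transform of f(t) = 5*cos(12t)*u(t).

Standard pair: cos(wt)*u(t) <-> s/(s^2+w^2)
With w = 12: L{5*cos(12t)*u(t)} = 5s/(s^2+144)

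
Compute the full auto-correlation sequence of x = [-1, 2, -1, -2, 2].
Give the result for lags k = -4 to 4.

r_xx[k] = sum_m x[m]*x[m+k], indexed from 0, for k = -4 to 4:
  r_xx[-4] = x[4]*x[0] = -2
  r_xx[-3] = x[3]*x[0] + x[4]*x[1] = 6
  r_xx[-2] = x[2]*x[0] + x[3]*x[1] + x[4]*x[2] = -5
  r_xx[-1] = x[1]*x[0] + x[2]*x[1] + x[3]*x[2] + x[4]*x[3] = -6
  r_xx[0] = x[0]*x[0] + x[1]*x[1] + x[2]*x[2] + x[3]*x[3] + x[4]*x[4] = 14
  r_xx[1] = x[0]*x[1] + x[1]*x[2] + x[2]*x[3] + x[3]*x[4] = -6
  r_xx[2] = x[0]*x[2] + x[1]*x[3] + x[2]*x[4] = -5
  r_xx[3] = x[0]*x[3] + x[1]*x[4] = 6
  r_xx[4] = x[0]*x[4] = -2
r_xx = [-2, 6, -5, -6, 14, -6, -5, 6, -2]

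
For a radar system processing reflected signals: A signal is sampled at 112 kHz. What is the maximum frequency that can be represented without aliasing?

The maximum frequency that can be represented without aliasing
is the Nyquist frequency: f_max = f_s / 2 = 112 kHz / 2 = 56 kHz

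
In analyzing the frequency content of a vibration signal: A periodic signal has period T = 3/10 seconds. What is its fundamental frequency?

The fundamental frequency is the reciprocal of the period.
f = 1/T = 1/(3/10) = 10/3 Hz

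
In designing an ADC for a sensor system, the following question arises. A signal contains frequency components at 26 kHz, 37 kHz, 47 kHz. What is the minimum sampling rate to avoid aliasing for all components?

The highest frequency component is f_max = 47 kHz.
Nyquist rate = 2 * f_max = 2 * 47 kHz = 94 kHz.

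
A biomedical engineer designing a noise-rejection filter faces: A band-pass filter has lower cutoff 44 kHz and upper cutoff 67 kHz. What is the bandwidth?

Bandwidth = f_high - f_low
= 67 kHz - 44 kHz = 23 kHz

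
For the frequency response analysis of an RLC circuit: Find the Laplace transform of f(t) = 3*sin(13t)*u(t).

Standard pair: sin(wt)*u(t) <-> w/(s^2+w^2)
With w = 13: L{3*sin(13t)*u(t)} = 39/(s^2+169)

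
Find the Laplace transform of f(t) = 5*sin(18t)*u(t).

Standard pair: sin(wt)*u(t) <-> w/(s^2+w^2)
With w = 18: L{5*sin(18t)*u(t)} = 90/(s^2+324)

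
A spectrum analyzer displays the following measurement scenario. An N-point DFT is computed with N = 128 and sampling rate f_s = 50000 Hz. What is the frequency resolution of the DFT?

DFT frequency resolution = f_s / N
= 50000 / 128 = 3125/8 Hz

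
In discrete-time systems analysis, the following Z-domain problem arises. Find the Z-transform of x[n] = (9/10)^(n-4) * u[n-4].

Time-shifting property: if X(z) = Z{x[n]}, then Z{x[n-d]} = z^(-d) * X(z)
X(z) = z/(z - 9/10) for x[n] = (9/10)^n * u[n]
Z{x[n-4]} = z^(-4) * z/(z - 9/10) = z^(-3)/(z - 9/10)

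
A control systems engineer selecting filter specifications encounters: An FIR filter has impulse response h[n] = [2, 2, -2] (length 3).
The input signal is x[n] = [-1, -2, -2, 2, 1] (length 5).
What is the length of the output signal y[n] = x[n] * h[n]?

For linear convolution, the output length is:
len(y) = len(x) + len(h) - 1 = 5 + 3 - 1 = 7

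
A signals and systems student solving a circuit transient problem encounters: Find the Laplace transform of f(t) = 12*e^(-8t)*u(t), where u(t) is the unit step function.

Standard Laplace transform pair:
e^(-at)*u(t) <-> 1/(s+a)
With a = 8: L{12*e^(-8t)*u(t)} = 12/(s+8), ROC: Re(s) > -8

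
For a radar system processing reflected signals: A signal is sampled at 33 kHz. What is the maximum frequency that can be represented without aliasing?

The maximum frequency that can be represented without aliasing
is the Nyquist frequency: f_max = f_s / 2 = 33 kHz / 2 = 33/2 kHz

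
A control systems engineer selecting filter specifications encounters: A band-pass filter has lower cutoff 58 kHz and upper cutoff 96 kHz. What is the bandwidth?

Bandwidth = f_high - f_low
= 96 kHz - 58 kHz = 38 kHz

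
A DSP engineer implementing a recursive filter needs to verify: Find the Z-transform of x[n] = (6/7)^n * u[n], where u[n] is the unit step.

The Z-transform of a^n * u[n] is z/(z-a) for |z| > |a|.
Here a = 6/7, so X(z) = z/(z - (6/7)) = 7z/(7z - 6)
ROC: |z| > 6/7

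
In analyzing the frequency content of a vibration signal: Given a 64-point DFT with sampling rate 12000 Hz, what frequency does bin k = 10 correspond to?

The frequency of DFT bin k is: f_k = k * f_s / N
f_10 = 10 * 12000 / 64 = 1875 Hz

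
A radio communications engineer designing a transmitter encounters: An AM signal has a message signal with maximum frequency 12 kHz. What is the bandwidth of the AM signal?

In AM (double-sideband), the bandwidth is twice the message frequency.
BW = 2 * f_m = 2 * 12 kHz = 24 kHz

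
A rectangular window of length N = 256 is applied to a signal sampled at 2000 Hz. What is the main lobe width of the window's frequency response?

For a rectangular window of length N,
the main lobe width in frequency is 2*f_s/N.
= 2*2000/256 = 125/8 Hz
This determines the minimum frequency separation for resolving two sinusoids.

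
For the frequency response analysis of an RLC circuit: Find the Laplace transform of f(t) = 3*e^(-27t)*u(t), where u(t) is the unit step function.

Standard Laplace transform pair:
e^(-at)*u(t) <-> 1/(s+a)
With a = 27: L{3*e^(-27t)*u(t)} = 3/(s+27), ROC: Re(s) > -27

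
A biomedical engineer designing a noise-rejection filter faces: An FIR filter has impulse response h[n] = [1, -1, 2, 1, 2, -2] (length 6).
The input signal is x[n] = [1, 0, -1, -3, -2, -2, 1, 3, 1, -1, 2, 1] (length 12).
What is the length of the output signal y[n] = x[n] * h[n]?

For linear convolution, the output length is:
len(y) = len(x) + len(h) - 1 = 12 + 6 - 1 = 17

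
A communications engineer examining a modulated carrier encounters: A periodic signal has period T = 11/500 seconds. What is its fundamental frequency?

The fundamental frequency is the reciprocal of the period.
f = 1/T = 1/(11/500) = 500/11 Hz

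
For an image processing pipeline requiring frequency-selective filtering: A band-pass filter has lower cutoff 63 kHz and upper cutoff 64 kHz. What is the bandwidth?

Bandwidth = f_high - f_low
= 64 kHz - 63 kHz = 1 kHz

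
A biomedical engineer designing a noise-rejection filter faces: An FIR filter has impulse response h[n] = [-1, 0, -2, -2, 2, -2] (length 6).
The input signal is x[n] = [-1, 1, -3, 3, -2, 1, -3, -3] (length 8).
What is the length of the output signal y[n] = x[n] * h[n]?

For linear convolution, the output length is:
len(y) = len(x) + len(h) - 1 = 8 + 6 - 1 = 13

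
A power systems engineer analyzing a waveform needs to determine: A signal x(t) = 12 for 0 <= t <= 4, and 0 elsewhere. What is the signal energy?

Energy = integral of |x(t)|^2 dt over the signal duration
= 12^2 * 4 = 144 * 4 = 576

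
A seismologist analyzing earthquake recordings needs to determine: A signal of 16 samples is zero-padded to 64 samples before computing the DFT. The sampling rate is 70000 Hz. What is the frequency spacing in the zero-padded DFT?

Original DFT: N = 16, resolution = f_s/N = 70000/16 = 4375 Hz
Zero-padded DFT: N = 64, resolution = f_s/N = 70000/64 = 4375/4 Hz
Zero-padding interpolates the spectrum (finer frequency grid)
but does NOT improve the true spectral resolution (ability to resolve close frequencies).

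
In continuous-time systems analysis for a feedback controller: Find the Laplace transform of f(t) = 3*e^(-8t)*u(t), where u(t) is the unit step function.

Standard Laplace transform pair:
e^(-at)*u(t) <-> 1/(s+a)
With a = 8: L{3*e^(-8t)*u(t)} = 3/(s+8), ROC: Re(s) > -8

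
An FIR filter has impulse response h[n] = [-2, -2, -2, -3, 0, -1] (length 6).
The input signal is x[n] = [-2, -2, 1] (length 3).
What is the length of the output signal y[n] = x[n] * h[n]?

For linear convolution, the output length is:
len(y) = len(x) + len(h) - 1 = 3 + 6 - 1 = 8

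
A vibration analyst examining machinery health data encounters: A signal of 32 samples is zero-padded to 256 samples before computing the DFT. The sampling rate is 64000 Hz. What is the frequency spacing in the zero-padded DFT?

Original DFT: N = 32, resolution = f_s/N = 64000/32 = 2000 Hz
Zero-padded DFT: N = 256, resolution = f_s/N = 64000/256 = 250 Hz
Zero-padding interpolates the spectrum (finer frequency grid)
but does NOT improve the true spectral resolution (ability to resolve close frequencies).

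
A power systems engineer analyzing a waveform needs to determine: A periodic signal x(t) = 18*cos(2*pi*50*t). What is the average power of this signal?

Average power of A*cos(wt) is A^2/2.
P = 18^2 / 2 = 324/2 = 162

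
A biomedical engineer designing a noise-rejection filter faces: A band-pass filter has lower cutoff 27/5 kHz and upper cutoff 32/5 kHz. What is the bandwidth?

Bandwidth = f_high - f_low
= 32/5 kHz - 27/5 kHz = 1 kHz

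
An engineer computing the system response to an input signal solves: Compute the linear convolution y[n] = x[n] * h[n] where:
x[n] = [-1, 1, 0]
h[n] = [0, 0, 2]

y[n] = sum_k x[k]*h[n-k]. Output length = len(x) + len(h) - 1 = 3 + 3 - 1 = 5.
y[0] = -1*0 = 0
y[1] = 1*0 + -1*0 = 0
y[2] = 0*0 + 1*0 + -1*2 = -2
y[3] = 0*0 + 1*2 = 2
y[4] = 0*2 = 0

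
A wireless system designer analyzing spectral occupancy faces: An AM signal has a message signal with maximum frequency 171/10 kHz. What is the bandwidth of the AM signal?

In AM (double-sideband), the bandwidth is twice the message frequency.
BW = 2 * f_m = 2 * 171/10 kHz = 171/5 kHz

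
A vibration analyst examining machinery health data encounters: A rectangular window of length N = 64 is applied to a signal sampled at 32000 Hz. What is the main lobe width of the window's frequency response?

For a rectangular window of length N,
the main lobe width in frequency is 2*f_s/N.
= 2*32000/64 = 1000 Hz
This determines the minimum frequency separation for resolving two sinusoids.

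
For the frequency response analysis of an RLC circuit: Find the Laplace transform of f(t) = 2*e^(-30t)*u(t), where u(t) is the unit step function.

Standard Laplace transform pair:
e^(-at)*u(t) <-> 1/(s+a)
With a = 30: L{2*e^(-30t)*u(t)} = 2/(s+30), ROC: Re(s) > -30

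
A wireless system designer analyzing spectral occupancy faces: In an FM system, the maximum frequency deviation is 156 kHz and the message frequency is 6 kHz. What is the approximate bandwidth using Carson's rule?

Carson's rule: BW = 2*(delta_f + f_m)
= 2*(156 + 6) kHz = 324 kHz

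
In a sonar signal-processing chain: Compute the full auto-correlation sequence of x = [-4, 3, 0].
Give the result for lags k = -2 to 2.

r_xx[k] = sum_m x[m]*x[m+k], indexed from 0, for k = -2 to 2:
  r_xx[-2] = x[2]*x[0] = 0
  r_xx[-1] = x[1]*x[0] + x[2]*x[1] = -12
  r_xx[0] = x[0]*x[0] + x[1]*x[1] + x[2]*x[2] = 25
  r_xx[1] = x[0]*x[1] + x[1]*x[2] = -12
  r_xx[2] = x[0]*x[2] = 0
r_xx = [0, -12, 25, -12, 0]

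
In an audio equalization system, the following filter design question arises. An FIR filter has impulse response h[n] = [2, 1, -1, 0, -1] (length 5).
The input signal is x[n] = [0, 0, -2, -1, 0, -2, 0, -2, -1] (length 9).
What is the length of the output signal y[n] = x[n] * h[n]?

For linear convolution, the output length is:
len(y) = len(x) + len(h) - 1 = 9 + 5 - 1 = 13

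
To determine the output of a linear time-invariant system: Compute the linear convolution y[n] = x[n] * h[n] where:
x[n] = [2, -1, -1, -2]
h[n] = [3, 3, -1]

y[n] = sum_k x[k]*h[n-k]. Output length = len(x) + len(h) - 1 = 4 + 3 - 1 = 6.
y[0] = 2*3 = 6
y[1] = -1*3 + 2*3 = 3
y[2] = -1*3 + -1*3 + 2*-1 = -8
y[3] = -2*3 + -1*3 + -1*-1 = -8
y[4] = -2*3 + -1*-1 = -5
y[5] = -2*-1 = 2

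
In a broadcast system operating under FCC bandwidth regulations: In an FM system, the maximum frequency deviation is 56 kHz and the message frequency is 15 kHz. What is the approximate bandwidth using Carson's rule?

Carson's rule: BW = 2*(delta_f + f_m)
= 2*(56 + 15) kHz = 142 kHz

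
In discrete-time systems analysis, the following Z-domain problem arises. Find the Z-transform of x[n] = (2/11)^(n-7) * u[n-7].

Time-shifting property: if X(z) = Z{x[n]}, then Z{x[n-d]} = z^(-d) * X(z)
X(z) = z/(z - 2/11) for x[n] = (2/11)^n * u[n]
Z{x[n-7]} = z^(-7) * z/(z - 2/11) = z^(-6)/(z - 2/11)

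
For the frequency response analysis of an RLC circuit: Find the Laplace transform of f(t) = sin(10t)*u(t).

Standard pair: sin(wt)*u(t) <-> w/(s^2+w^2)
With w = 10: L{sin(10t)*u(t)} = 10/(s^2+100)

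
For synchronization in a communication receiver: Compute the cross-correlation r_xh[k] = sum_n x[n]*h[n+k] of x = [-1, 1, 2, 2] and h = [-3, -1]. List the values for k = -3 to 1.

Both sequences indexed from 0 and zero outside their support.
Lags with overlap: k = -3 to 1.
  r_xh[-3] = x[3]*h[0] = -6
  r_xh[-2] = x[2]*h[0] + x[3]*h[1] = -8
  r_xh[-1] = x[1]*h[0] + x[2]*h[1] = -5
  r_xh[0] = x[0]*h[0] + x[1]*h[1] = 2
  r_xh[1] = x[0]*h[1] = 1
r_xh = [-6, -8, -5, 2, 1] (for k = -3, ..., 1)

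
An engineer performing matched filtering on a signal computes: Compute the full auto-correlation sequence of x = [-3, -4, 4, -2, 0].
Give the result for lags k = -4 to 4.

r_xx[k] = sum_m x[m]*x[m+k], indexed from 0, for k = -4 to 4:
  r_xx[-4] = x[4]*x[0] = 0
  r_xx[-3] = x[3]*x[0] + x[4]*x[1] = 6
  r_xx[-2] = x[2]*x[0] + x[3]*x[1] + x[4]*x[2] = -4
  r_xx[-1] = x[1]*x[0] + x[2]*x[1] + x[3]*x[2] + x[4]*x[3] = -12
  r_xx[0] = x[0]*x[0] + x[1]*x[1] + x[2]*x[2] + x[3]*x[3] + x[4]*x[4] = 45
  r_xx[1] = x[0]*x[1] + x[1]*x[2] + x[2]*x[3] + x[3]*x[4] = -12
  r_xx[2] = x[0]*x[2] + x[1]*x[3] + x[2]*x[4] = -4
  r_xx[3] = x[0]*x[3] + x[1]*x[4] = 6
  r_xx[4] = x[0]*x[4] = 0
r_xx = [0, 6, -4, -12, 45, -12, -4, 6, 0]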